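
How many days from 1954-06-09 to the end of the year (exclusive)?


Day of year: 160 of 365
Remaining = 365 - 160

205 days


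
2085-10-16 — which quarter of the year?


Month: October (month 10)
Q1: Jan-Mar, Q2: Apr-Jun, Q3: Jul-Sep, Q4: Oct-Dec

Q4


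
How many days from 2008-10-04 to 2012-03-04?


From 2008-10-04 to 2012-03-04
2008-10-04: days before October = 31 + 29 + 31 + 30 + 31 + 30 + 31 + 31 + 30 = 274 (2008 is a leap year); day of year = 274 + 4 = 278
2012-03-04: days before March = 31 + 29 = 60 (2012 is a leap year); day of year = 60 + 4 = 64
Rest of 2008: 366 - 278 = 88
Full years 2009 (365), 2010 (365), 2011 (365): 1095
Total = 88 + 1095 + 64 = 1247

1247 days


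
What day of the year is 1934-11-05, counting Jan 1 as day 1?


Date: November 5, 1934
Days in months 1 through 10: 304
Plus 5 days in November

Day of year: 309


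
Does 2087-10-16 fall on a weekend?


Anchor: Jan 1, 2087. With p = 2087 - 1 = 2086: (p + p//4 - p//100 + p//400) mod 7 = (2086 + 521 - 20 + 5) mod 7 = 2592 mod 7 = 2 -> Wednesday (Mon=0 ... Sun=6)
Day of year: 289; offset = 288
Weekday index = (2 + 288) mod 7 = 3 -> Thursday
Weekend days: Saturday, Sunday

No


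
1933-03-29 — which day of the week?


Date: March 29, 1933
Anchor: Jan 1, 1933. With p = 1933 - 1 = 1932: (p + p//4 - p//100 + p//400) mod 7 = (1932 + 483 - 19 + 4) mod 7 = 2400 mod 7 = 6 -> Sunday (Mon=0 ... Sun=6)
Days before March (Jan-Feb): 59; offset = 59 + 29 - 1 = 87
Weekday index = (6 + 87) mod 7 = 2

Day of the week: Wednesday


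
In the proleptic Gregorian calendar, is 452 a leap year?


Gregorian leap year rule: divisible by 4, but not by 100, unless also by 400.
452 is divisible by 4 but not 100 -> leap year

Yes


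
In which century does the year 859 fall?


Century = (year - 1) // 100 + 1
= (859 - 1) // 100 + 1
= 858 // 100 + 1
= 8 + 1

9th century


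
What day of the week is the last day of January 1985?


January 1985 has 31 days
Anchor: Jan 1, 1985. With p = 1985 - 1 = 1984: (p + p//4 - p//100 + p//400) mod 7 = (1984 + 496 - 19 + 4) mod 7 = 2465 mod 7 = 1 -> Tuesday (Mon=0 ... Sun=6)
January 1 is the anchor itself -> Tuesday
Last day offset: 31 - 1 = 30 days
Weekday index = (1 + 30) mod 7 = 3

Thursday, January 31


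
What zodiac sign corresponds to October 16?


Date: October 16
Conventional tropical zodiac dates: Libra from September 23 onward; Scorpio starts October 23
October 16 falls within the Libra range

Libra


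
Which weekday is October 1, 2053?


Target: October 1, 2053
Anchor: Jan 1, 2053. With p = 2053 - 1 = 2052: (p + p//4 - p//100 + p//400) mod 7 = (2052 + 513 - 20 + 5) mod 7 = 2550 mod 7 = 2 -> Wednesday (Mon=0 ... Sun=6)
Days before October (Jan-Sep): 273 days
Weekday index = (2 + 273) mod 7 = 2

Wednesday


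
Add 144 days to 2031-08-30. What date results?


Start: 2031-08-30, add 144 days
August 2031 has 31 days: 31 - 30 = 1 day to August 31 -> 143 left
September 2031 has 30 days -> 113 left
October 2031 has 31 days -> 82 left
November 2031 has 30 days -> 52 left
December 2031 has 31 days -> 21 left
January 2032: 21 <= 31 -> lands on January 21

Result: 2032-01-21


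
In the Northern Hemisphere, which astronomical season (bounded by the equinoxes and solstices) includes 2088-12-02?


Date: December 2
Astronomical Autumn (approx.; exact equinox/solstice day varies by year): September 22 to December 20
December 2 falls within the Autumn window

Autumn


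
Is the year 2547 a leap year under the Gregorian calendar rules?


Gregorian leap year rule: divisible by 4, but not by 100, unless also by 400.
2547 is not divisible by 4 -> not a leap year

No


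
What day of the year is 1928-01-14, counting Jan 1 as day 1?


Date: January 14, 1928
No months before January
Plus 14 days in January

Day of year: 14


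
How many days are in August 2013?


August 2013

31 days


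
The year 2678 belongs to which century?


Century = (year - 1) // 100 + 1
= (2678 - 1) // 100 + 1
= 2677 // 100 + 1
= 26 + 1

27th century


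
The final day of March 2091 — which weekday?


March 2091 has 31 days
Anchor: Jan 1, 2091. With p = 2091 - 1 = 2090: (p + p//4 - p//100 + p//400) mod 7 = (2090 + 522 - 20 + 5) mod 7 = 2597 mod 7 = 0 -> Monday (Mon=0 ... Sun=6)
Days before March (Jan-Feb): 59; March 1 index = (0 + 59) mod 7 = 3 -> Thursday
Last day offset: 31 - 1 = 30 days
Weekday index = (3 + 30) mod 7 = 5

Saturday, March 31


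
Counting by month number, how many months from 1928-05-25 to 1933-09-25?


From May 1928 to September 1933
5 years * 12 = 60 months, plus 4 months = 64

64 months


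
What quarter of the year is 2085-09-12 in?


Month: September (month 9)
Q1: Jan-Mar, Q2: Apr-Jun, Q3: Jul-Sep, Q4: Oct-Dec

Q3


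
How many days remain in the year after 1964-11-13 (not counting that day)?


Day of year: 318 of 366
Remaining = 366 - 318

48 days


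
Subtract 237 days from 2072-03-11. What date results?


Start: 2072-03-11, subtract 237 days
Back 11 days from March 11 reaches February 29, 2072 -> 226 left
February 2072 has 29 days -> back to January 31, 2072 -> 197 left
January 2072 has 31 days -> back to December 31, 2071 -> 166 left
December 2071 has 31 days -> back to November 30, 2071 -> 135 left
November 2071 has 30 days -> back to October 31, 2071 -> 105 left
October 2071 has 31 days -> back to September 30, 2071 -> 74 left
September 2071 has 30 days -> back to August 31, 2071 -> 44 left
August 2071 has 31 days -> back to July 31, 2071 -> 13 left
July 2071: 31 - 13 = 18 -> lands on July 18

Result: 2071-07-18


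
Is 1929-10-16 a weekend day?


Anchor: Jan 1, 1929. With p = 1929 - 1 = 1928: (p + p//4 - p//100 + p//400) mod 7 = (1928 + 482 - 19 + 4) mod 7 = 2395 mod 7 = 1 -> Tuesday (Mon=0 ... Sun=6)
Day of year: 289; offset = 288
Weekday index = (1 + 288) mod 7 = 2 -> Wednesday
Weekend days: Saturday, Sunday

No


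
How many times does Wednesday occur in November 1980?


November 1980 has 30 days
Anchor: Jan 1, 1980. With p = 1980 - 1 = 1979: (p + p//4 - p//100 + p//400) mod 7 = (1979 + 494 - 19 + 4) mod 7 = 2458 mod 7 = 1 -> Tuesday (Mon=0 ... Sun=6)
Days before November (Jan-Oct): 305; November 1 index = (1 + 305) mod 7 = 5 -> Saturday
First Wednesday is November 5
Wednesdays: 5, 12, 19, 26

4 Wednesdays


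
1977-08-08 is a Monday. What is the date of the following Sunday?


Current: Monday
Target: Sunday
Days ahead: 6

Next Sunday: 1977-08-14


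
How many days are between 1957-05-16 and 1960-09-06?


From 1957-05-16 to 1960-09-06
1957-05-16: days before May = 31 + 28 + 31 + 30 = 120 (1957 is not a leap year); day of year = 120 + 16 = 136
1960-09-06: days before September = 31 + 29 + 31 + 30 + 31 + 30 + 31 + 31 = 244 (1960 is a leap year); day of year = 244 + 6 = 250
Rest of 1957: 365 - 136 = 229
Full years 1958 (365), 1959 (365): 730
Total = 229 + 730 + 250 = 1209

1209 days


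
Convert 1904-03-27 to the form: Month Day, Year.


ISO 1904-03-27 parses as year=1904, month=03, day=27
Month 3 -> March

March 27, 1904


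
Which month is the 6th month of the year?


Month 6 of 12

June


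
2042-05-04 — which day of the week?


Date: May 4, 2042
Anchor: Jan 1, 2042. With p = 2042 - 1 = 2041: (p + p//4 - p//100 + p//400) mod 7 = (2041 + 510 - 20 + 5) mod 7 = 2536 mod 7 = 2 -> Wednesday (Mon=0 ... Sun=6)
Days before May (Jan-Apr): 120; offset = 120 + 4 - 1 = 123
Weekday index = (2 + 123) mod 7 = 6

Day of the week: Sunday


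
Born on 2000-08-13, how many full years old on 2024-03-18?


Birth: 2000-08-13
Reference: 2024-03-18
Year difference: 2024 - 2000 = 24
Birthday not yet reached in 2024, subtract 1

23 years old


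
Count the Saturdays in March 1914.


March 1914 has 31 days
Anchor: Jan 1, 1914. With p = 1914 - 1 = 1913: (p + p//4 - p//100 + p//400) mod 7 = (1913 + 478 - 19 + 4) mod 7 = 2376 mod 7 = 3 -> Thursday (Mon=0 ... Sun=6)
Days before March (Jan-Feb): 59; March 1 index = (3 + 59) mod 7 = 6 -> Sunday
First Saturday is March 7
Saturdays: 7, 14, 21, 28

4 Saturdays


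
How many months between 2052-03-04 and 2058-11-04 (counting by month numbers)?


From March 2052 to November 2058
6 years * 12 = 72 months, plus 8 months = 80

80 months


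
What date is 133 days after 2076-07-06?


Start: 2076-07-06, add 133 days
July 2076 has 31 days: 31 - 6 = 25 days to July 31 -> 108 left
August 2076 has 31 days -> 77 left
September 2076 has 30 days -> 47 left
October 2076 has 31 days -> 16 left
November 2076: 16 <= 30 -> lands on November 16

Result: 2076-11-16


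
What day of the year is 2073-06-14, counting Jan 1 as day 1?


Date: June 14, 2073
Days in months 1 through 5: 151
Plus 14 days in June

Day of year: 165


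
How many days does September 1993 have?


September 1993

30 days


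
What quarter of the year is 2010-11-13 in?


Month: November (month 11)
Q1: Jan-Mar, Q2: Apr-Jun, Q3: Jul-Sep, Q4: Oct-Dec

Q4


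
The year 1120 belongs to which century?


Century = (year - 1) // 100 + 1
= (1120 - 1) // 100 + 1
= 1119 // 100 + 1
= 11 + 1

12th century


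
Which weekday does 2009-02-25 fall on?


Date: February 25, 2009
Anchor: Jan 1, 2009. With p = 2009 - 1 = 2008: (p + p//4 - p//100 + p//400) mod 7 = (2008 + 502 - 20 + 5) mod 7 = 2495 mod 7 = 3 -> Thursday (Mon=0 ... Sun=6)
Days before February (Jan): 31; offset = 31 + 25 - 1 = 55
Weekday index = (3 + 55) mod 7 = 2

Day of the week: Wednesday


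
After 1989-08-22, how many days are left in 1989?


Day of year: 234 of 365
Remaining = 365 - 234

131 days


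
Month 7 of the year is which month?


Month 7 of 12

July


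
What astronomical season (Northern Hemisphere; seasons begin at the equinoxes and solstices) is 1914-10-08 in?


Date: October 8
Astronomical Autumn (approx.; exact equinox/solstice day varies by year): September 22 to December 20
October 8 falls within the Autumn window

Autumn


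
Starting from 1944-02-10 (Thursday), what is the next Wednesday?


Current: Thursday
Target: Wednesday
Days ahead: 6

Next Wednesday: 1944-02-16


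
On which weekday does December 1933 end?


December 1933 has 31 days
Anchor: Jan 1, 1933. With p = 1933 - 1 = 1932: (p + p//4 - p//100 + p//400) mod 7 = (1932 + 483 - 19 + 4) mod 7 = 2400 mod 7 = 6 -> Sunday (Mon=0 ... Sun=6)
Days before December (Jan-Nov): 334; December 1 index = (6 + 334) mod 7 = 4 -> Friday
Last day offset: 31 - 1 = 30 days
Weekday index = (4 + 30) mod 7 = 6

Sunday, December 31


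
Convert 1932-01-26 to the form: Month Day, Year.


ISO 1932-01-26 parses as year=1932, month=01, day=26
Month 1 -> January

January 26, 1932


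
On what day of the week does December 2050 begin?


Target: December 1, 2050
Anchor: Jan 1, 2050. With p = 2050 - 1 = 2049: (p + p//4 - p//100 + p//400) mod 7 = (2049 + 512 - 20 + 5) mod 7 = 2546 mod 7 = 5 -> Saturday (Mon=0 ... Sun=6)
Days before December (Jan-Nov): 334 days
Weekday index = (5 + 334) mod 7 = 3

Thursday


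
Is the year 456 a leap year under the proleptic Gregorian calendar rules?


Gregorian leap year rule: divisible by 4, but not by 100, unless also by 400.
456 is divisible by 4 but not 100 -> leap year

Yes


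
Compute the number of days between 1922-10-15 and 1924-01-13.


From 1922-10-15 to 1924-01-13
1922-10-15: days before October = 31 + 28 + 31 + 30 + 31 + 30 + 31 + 31 + 30 = 273 (1922 is not a leap year); day of year = 273 + 15 = 288
1924-01-13: day of year = 13
Rest of 1922: 365 - 288 = 77
Full years 1923 (365): 365
Total = 77 + 365 + 13 = 455

455 days


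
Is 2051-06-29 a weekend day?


Anchor: Jan 1, 2051. With p = 2051 - 1 = 2050: (p + p//4 - p//100 + p//400) mod 7 = (2050 + 512 - 20 + 5) mod 7 = 2547 mod 7 = 6 -> Sunday (Mon=0 ... Sun=6)
Day of year: 180; offset = 179
Weekday index = (6 + 179) mod 7 = 3 -> Thursday
Weekend days: Saturday, Sunday

No


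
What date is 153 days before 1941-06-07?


Start: 1941-06-07, subtract 153 days
Back 7 days from June 7 reaches May 31, 1941 -> 146 left
May 1941 has 31 days -> back to April 30, 1941 -> 115 left
April 1941 has 30 days -> back to March 31, 1941 -> 85 left
March 1941 has 31 days -> back to February 28, 1941 -> 54 left
February 1941 has 28 days -> back to January 31, 1941 -> 26 left
January 1941: 31 - 26 = 5 -> lands on January 5

Result: 1941-01-05


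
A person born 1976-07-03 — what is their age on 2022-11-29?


Birth: 1976-07-03
Reference: 2022-11-29
Year difference: 2022 - 1976 = 46

46 years old


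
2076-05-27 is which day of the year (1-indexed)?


Date: May 27, 2076
Days in months 1 through 4: 121
Plus 27 days in May

Day of year: 148


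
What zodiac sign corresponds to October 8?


Date: October 8
Conventional tropical zodiac dates: Libra from September 23 onward; Scorpio starts October 23
October 8 falls within the Libra range

Libra


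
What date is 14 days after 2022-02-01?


Start: 2022-02-01, add 14 days
February 2022 has 28 days; 1 + 14 = 15 stays within February

Result: 2022-02-15


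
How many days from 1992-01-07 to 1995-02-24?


From 1992-01-07 to 1995-02-24
1992-01-07: day of year = 7
1995-02-24: days before February = 31; day of year = 31 + 24 = 55
Rest of 1992: 366 - 7 = 359
Full years 1993 (365), 1994 (365): 730
Total = 359 + 730 + 55 = 1144

1144 days


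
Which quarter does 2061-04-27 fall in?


Month: April (month 4)
Q1: Jan-Mar, Q2: Apr-Jun, Q3: Jul-Sep, Q4: Oct-Dec

Q2


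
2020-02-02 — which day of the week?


Date: February 2, 2020
Anchor: Jan 1, 2020. With p = 2020 - 1 = 2019: (p + p//4 - p//100 + p//400) mod 7 = (2019 + 504 - 20 + 5) mod 7 = 2508 mod 7 = 2 -> Wednesday (Mon=0 ... Sun=6)
Days before February (Jan): 31; offset = 31 + 2 - 1 = 32
Weekday index = (2 + 32) mod 7 = 6

Day of the week: Sunday


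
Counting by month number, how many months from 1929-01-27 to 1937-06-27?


From January 1929 to June 1937
8 years * 12 = 96 months, plus 5 months = 101

101 months


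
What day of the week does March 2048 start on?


Target: March 1, 2048
Anchor: Jan 1, 2048. With p = 2048 - 1 = 2047: (p + p//4 - p//100 + p//400) mod 7 = (2047 + 511 - 20 + 5) mod 7 = 2543 mod 7 = 2 -> Wednesday (Mon=0 ... Sun=6)
Days before March (Jan-Feb): 60 days
Weekday index = (2 + 60) mod 7 = 6

Sunday


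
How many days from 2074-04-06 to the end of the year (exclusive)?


Day of year: 96 of 365
Remaining = 365 - 96

269 days


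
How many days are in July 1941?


July 1941

31 days


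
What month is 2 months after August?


August is month 8
8 + 2 = 10

October


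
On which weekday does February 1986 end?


February 1986 has 28 days
Anchor: Jan 1, 1986. With p = 1986 - 1 = 1985: (p + p//4 - p//100 + p//400) mod 7 = (1985 + 496 - 19 + 4) mod 7 = 2466 mod 7 = 2 -> Wednesday (Mon=0 ... Sun=6)
Days before February (Jan): 31; February 1 index = (2 + 31) mod 7 = 5 -> Saturday
Last day offset: 28 - 1 = 27 days
Weekday index = (5 + 27) mod 7 = 4

Friday, February 28


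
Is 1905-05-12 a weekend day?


Anchor: Jan 1, 1905. With p = 1905 - 1 = 1904: (p + p//4 - p//100 + p//400) mod 7 = (1904 + 476 - 19 + 4) mod 7 = 2365 mod 7 = 6 -> Sunday (Mon=0 ... Sun=6)
Day of year: 132; offset = 131
Weekday index = (6 + 131) mod 7 = 4 -> Friday
Weekend days: Saturday, Sunday

No


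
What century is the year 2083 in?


Century = (year - 1) // 100 + 1
= (2083 - 1) // 100 + 1
= 2082 // 100 + 1
= 20 + 1

21st century


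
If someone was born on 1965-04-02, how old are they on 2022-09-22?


Birth: 1965-04-02
Reference: 2022-09-22
Year difference: 2022 - 1965 = 57

57 years old


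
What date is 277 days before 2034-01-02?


Start: 2034-01-02, subtract 277 days
Back 2 days from January 2 reaches December 31, 2033 -> 275 left
December 2033 has 31 days -> back to November 30, 2033 -> 244 left
November 2033 has 30 days -> back to October 31, 2033 -> 214 left
October 2033 has 31 days -> back to September 30, 2033 -> 183 left
September 2033 has 30 days -> back to August 31, 2033 -> 153 left
August 2033 has 31 days -> back to July 31, 2033 -> 122 left
July 2033 has 31 days -> back to June 30, 2033 -> 91 left
June 2033 has 30 days -> back to May 31, 2033 -> 61 left
May 2033 has 31 days -> back to April 30, 2033 -> 30 left
April 2033 has 30 days -> back to March 31, 2033 -> 0 left
March 2033: 31 - 0 = 31 -> lands on March 31

Result: 2033-03-31


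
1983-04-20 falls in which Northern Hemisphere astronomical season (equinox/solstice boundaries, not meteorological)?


Date: April 20
Astronomical Spring (approx.; exact equinox/solstice day varies by year): March 20 to June 20
April 20 falls within the Spring window

Spring


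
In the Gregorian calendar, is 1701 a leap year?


Gregorian leap year rule: divisible by 4, but not by 100, unless also by 400.
1701 is not divisible by 4 -> not a leap year

No


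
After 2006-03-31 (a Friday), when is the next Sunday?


Current: Friday
Target: Sunday
Days ahead: 2

Next Sunday: 2006-04-02


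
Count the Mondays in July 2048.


July 2048 has 31 days
Anchor: Jan 1, 2048. With p = 2048 - 1 = 2047: (p + p//4 - p//100 + p//400) mod 7 = (2047 + 511 - 20 + 5) mod 7 = 2543 mod 7 = 2 -> Wednesday (Mon=0 ... Sun=6)
Days before July (Jan-Jun): 182; July 1 index = (2 + 182) mod 7 = 2 -> Wednesday
First Monday is July 6
Mondays: 6, 13, 20, 27

4 Mondays


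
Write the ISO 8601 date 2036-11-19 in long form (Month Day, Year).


ISO 2036-11-19 parses as year=2036, month=11, day=19
Month 11 -> November

November 19, 2036


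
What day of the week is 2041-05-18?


Date: May 18, 2041
Anchor: Jan 1, 2041. With p = 2041 - 1 = 2040: (p + p//4 - p//100 + p//400) mod 7 = (2040 + 510 - 20 + 5) mod 7 = 2535 mod 7 = 1 -> Tuesday (Mon=0 ... Sun=6)
Days before May (Jan-Apr): 120; offset = 120 + 18 - 1 = 137
Weekday index = (1 + 137) mod 7 = 5

Day of the week: Saturday


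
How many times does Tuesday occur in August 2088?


August 2088 has 31 days
Anchor: Jan 1, 2088. With p = 2088 - 1 = 2087: (p + p//4 - p//100 + p//400) mod 7 = (2087 + 521 - 20 + 5) mod 7 = 2593 mod 7 = 3 -> Thursday (Mon=0 ... Sun=6)
Days before August (Jan-Jul): 213; August 1 index = (3 + 213) mod 7 = 6 -> Sunday
First Tuesday is August 3
Tuesdays: 3, 10, 17, 24, 31

5 Tuesdays


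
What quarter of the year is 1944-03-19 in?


Month: March (month 3)
Q1: Jan-Mar, Q2: Apr-Jun, Q3: Jul-Sep, Q4: Oct-Dec

Q1


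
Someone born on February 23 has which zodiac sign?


Date: February 23
Conventional tropical zodiac dates: Pisces from February 19 onward; Aries starts March 21
February 23 falls within the Pisces range

Pisces


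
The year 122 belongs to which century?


Century = (year - 1) // 100 + 1
= (122 - 1) // 100 + 1
= 121 // 100 + 1
= 1 + 1

2nd century


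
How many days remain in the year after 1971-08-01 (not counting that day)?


Day of year: 213 of 365
Remaining = 365 - 213

152 days


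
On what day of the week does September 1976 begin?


Target: September 1, 1976
Anchor: Jan 1, 1976. With p = 1976 - 1 = 1975: (p + p//4 - p//100 + p//400) mod 7 = (1975 + 493 - 19 + 4) mod 7 = 2453 mod 7 = 3 -> Thursday (Mon=0 ... Sun=6)
Days before September (Jan-Aug): 244 days
Weekday index = (3 + 244) mod 7 = 2

Wednesday


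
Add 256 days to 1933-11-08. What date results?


Start: 1933-11-08, add 256 days
November 1933 has 30 days: 30 - 8 = 22 days to November 30 -> 234 left
December 1933 has 31 days -> 203 left
January 1934 has 31 days -> 172 left
February 1934 has 28 days -> 144 left
March 1934 has 31 days -> 113 left
April 1934 has 30 days -> 83 left
May 1934 has 31 days -> 52 left
June 1934 has 30 days -> 22 left
July 1934: 22 <= 31 -> lands on July 22

Result: 1934-07-22


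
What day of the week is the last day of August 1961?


August 1961 has 31 days
Anchor: Jan 1, 1961. With p = 1961 - 1 = 1960: (p + p//4 - p//100 + p//400) mod 7 = (1960 + 490 - 19 + 4) mod 7 = 2435 mod 7 = 6 -> Sunday (Mon=0 ... Sun=6)
Days before August (Jan-Jul): 212; August 1 index = (6 + 212) mod 7 = 1 -> Tuesday
Last day offset: 31 - 1 = 30 days
Weekday index = (1 + 30) mod 7 = 3

Thursday, August 31


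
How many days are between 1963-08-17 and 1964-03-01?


From 1963-08-17 to 1964-03-01
1963-08-17: days before August = 31 + 28 + 31 + 30 + 31 + 30 + 31 = 212 (1963 is not a leap year); day of year = 212 + 17 = 229
1964-03-01: days before March = 31 + 29 = 60 (1964 is a leap year); day of year = 60 + 1 = 61
Rest of 1963: 365 - 229 = 136
Total = 136 + 61 = 197

197 days


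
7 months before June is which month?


June is month 6
6 - 7 = -1; wrap: -1 + 12 = 11

November


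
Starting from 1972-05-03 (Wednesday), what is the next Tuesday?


Current: Wednesday
Target: Tuesday
Days ahead: 6

Next Tuesday: 1972-05-09


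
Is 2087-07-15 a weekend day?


Anchor: Jan 1, 2087. With p = 2087 - 1 = 2086: (p + p//4 - p//100 + p//400) mod 7 = (2086 + 521 - 20 + 5) mod 7 = 2592 mod 7 = 2 -> Wednesday (Mon=0 ... Sun=6)
Day of year: 196; offset = 195
Weekday index = (2 + 195) mod 7 = 1 -> Tuesday
Weekend days: Saturday, Sunday

No


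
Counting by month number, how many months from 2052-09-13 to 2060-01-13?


From September 2052 to January 2060
8 years * 12 = 96 months, minus 8 months = 88

88 months


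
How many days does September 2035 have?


September 2035

30 days


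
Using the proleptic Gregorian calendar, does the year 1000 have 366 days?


Gregorian leap year rule: divisible by 4, but not by 100, unless also by 400.
1000 is divisible by 100 but not 400 -> not a leap year

No


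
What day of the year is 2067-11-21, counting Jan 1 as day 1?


Date: November 21, 2067
Days in months 1 through 10: 304
Plus 21 days in November

Day of year: 325


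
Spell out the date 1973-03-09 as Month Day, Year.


ISO 1973-03-09 parses as year=1973, month=03, day=09
Month 3 -> March

March 9, 1973


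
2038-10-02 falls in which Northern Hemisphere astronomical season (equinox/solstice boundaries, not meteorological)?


Date: October 2
Astronomical Autumn (approx.; exact equinox/solstice day varies by year): September 22 to December 20
October 2 falls within the Autumn window

Autumn


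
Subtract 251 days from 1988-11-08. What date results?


Start: 1988-11-08, subtract 251 days
Back 8 days from November 8 reaches October 31, 1988 -> 243 left
October 1988 has 31 days -> back to September 30, 1988 -> 212 left
September 1988 has 30 days -> back to August 31, 1988 -> 182 left
August 1988 has 31 days -> back to July 31, 1988 -> 151 left
July 1988 has 31 days -> back to June 30, 1988 -> 120 left
June 1988 has 30 days -> back to May 31, 1988 -> 90 left
May 1988 has 31 days -> back to April 30, 1988 -> 59 left
April 1988 has 30 days -> back to March 31, 1988 -> 29 left
March 1988: 31 - 29 = 2 -> lands on March 2

Result: 1988-03-02


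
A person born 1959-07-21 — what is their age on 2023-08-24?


Birth: 1959-07-21
Reference: 2023-08-24
Year difference: 2023 - 1959 = 64

64 years old


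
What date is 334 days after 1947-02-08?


Start: 1947-02-08, add 334 days
February 1947 has 28 days: 28 - 8 = 20 days to February 28 -> 314 left
March 1947 has 31 days -> 283 left
April 1947 has 30 days -> 253 left
May 1947 has 31 days -> 222 left
June 1947 has 30 days -> 192 left
July 1947 has 31 days -> 161 left
August 1947 has 31 days -> 130 left
September 1947 has 30 days -> 100 left
October 1947 has 31 days -> 69 left
November 1947 has 30 days -> 39 left
December 1947 has 31 days -> 8 left
January 1948: 8 <= 31 -> lands on January 8

Result: 1948-01-08


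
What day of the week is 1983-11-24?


Date: November 24, 1983
Anchor: Jan 1, 1983. With p = 1983 - 1 = 1982: (p + p//4 - p//100 + p//400) mod 7 = (1982 + 495 - 19 + 4) mod 7 = 2462 mod 7 = 5 -> Saturday (Mon=0 ... Sun=6)
Days before November (Jan-Oct): 304; offset = 304 + 24 - 1 = 327
Weekday index = (5 + 327) mod 7 = 3

Day of the week: Thursday


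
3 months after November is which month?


November is month 11
11 + 3 = 14; wrap: 14 - 12 = 2

February


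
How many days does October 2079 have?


October 2079

31 days


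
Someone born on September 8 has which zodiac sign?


Date: September 8
Conventional tropical zodiac dates: Virgo from August 23 onward; Libra starts September 23
September 8 falls within the Virgo range

Virgo


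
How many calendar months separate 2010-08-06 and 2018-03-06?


From August 2010 to March 2018
8 years * 12 = 96 months, minus 5 months = 91

91 months


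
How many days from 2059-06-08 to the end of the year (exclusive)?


Day of year: 159 of 365
Remaining = 365 - 159

206 days


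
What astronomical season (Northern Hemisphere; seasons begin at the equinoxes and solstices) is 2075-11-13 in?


Date: November 13
Astronomical Autumn (approx.; exact equinox/solstice day varies by year): September 22 to December 20
November 13 falls within the Autumn window

Autumn


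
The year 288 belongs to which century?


Century = (year - 1) // 100 + 1
= (288 - 1) // 100 + 1
= 287 // 100 + 1
= 2 + 1

3rd century


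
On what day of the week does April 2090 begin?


Target: April 1, 2090
Anchor: Jan 1, 2090. With p = 2090 - 1 = 2089: (p + p//4 - p//100 + p//400) mod 7 = (2089 + 522 - 20 + 5) mod 7 = 2596 mod 7 = 6 -> Sunday (Mon=0 ... Sun=6)
Days before April (Jan-Mar): 90 days
Weekday index = (6 + 90) mod 7 = 5

Saturday


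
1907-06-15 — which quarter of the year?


Month: June (month 6)
Q1: Jan-Mar, Q2: Apr-Jun, Q3: Jul-Sep, Q4: Oct-Dec

Q2


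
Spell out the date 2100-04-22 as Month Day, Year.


ISO 2100-04-22 parses as year=2100, month=04, day=22
Month 4 -> April

April 22, 2100


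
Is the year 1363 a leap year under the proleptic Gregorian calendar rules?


Gregorian leap year rule: divisible by 4, but not by 100, unless also by 400.
1363 is not divisible by 4 -> not a leap year

No


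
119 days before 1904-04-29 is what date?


Start: 1904-04-29, subtract 119 days
Back 29 days from April 29 reaches March 31, 1904 -> 90 left
March 1904 has 31 days -> back to February 29, 1904 -> 59 left
February 1904 has 29 days -> back to January 31, 1904 -> 30 left
January 1904: 31 - 30 = 1 -> lands on January 1

Result: 1904-01-01


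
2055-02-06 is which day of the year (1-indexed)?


Date: February 6, 2055
Days in months 1 through 1: 31
Plus 6 days in February

Day of year: 37


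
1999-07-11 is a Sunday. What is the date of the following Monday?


Current: Sunday
Target: Monday
Days ahead: 1

Next Monday: 1999-07-12


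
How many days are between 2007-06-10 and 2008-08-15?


From 2007-06-10 to 2008-08-15
2007-06-10: days before June = 31 + 28 + 31 + 30 + 31 = 151 (2007 is not a leap year); day of year = 151 + 10 = 161
2008-08-15: days before August = 31 + 29 + 31 + 30 + 31 + 30 + 31 = 213 (2008 is a leap year); day of year = 213 + 15 = 228
Rest of 2007: 365 - 161 = 204
Total = 204 + 228 = 432

432 days


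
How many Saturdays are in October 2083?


October 2083 has 31 days
Anchor: Jan 1, 2083. With p = 2083 - 1 = 2082: (p + p//4 - p//100 + p//400) mod 7 = (2082 + 520 - 20 + 5) mod 7 = 2587 mod 7 = 4 -> Friday (Mon=0 ... Sun=6)
Days before October (Jan-Sep): 273; October 1 index = (4 + 273) mod 7 = 4 -> Friday
First Saturday is October 2
Saturdays: 2, 9, 16, 23, 30

5 Saturdays


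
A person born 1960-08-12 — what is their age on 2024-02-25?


Birth: 1960-08-12
Reference: 2024-02-25
Year difference: 2024 - 1960 = 64
Birthday not yet reached in 2024, subtract 1

63 years old


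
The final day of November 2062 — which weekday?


November 2062 has 30 days
Anchor: Jan 1, 2062. With p = 2062 - 1 = 2061: (p + p//4 - p//100 + p//400) mod 7 = (2061 + 515 - 20 + 5) mod 7 = 2561 mod 7 = 6 -> Sunday (Mon=0 ... Sun=6)
Days before November (Jan-Oct): 304; November 1 index = (6 + 304) mod 7 = 2 -> Wednesday
Last day offset: 30 - 1 = 29 days
Weekday index = (2 + 29) mod 7 = 3

Thursday, November 30


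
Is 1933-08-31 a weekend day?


Anchor: Jan 1, 1933. With p = 1933 - 1 = 1932: (p + p//4 - p//100 + p//400) mod 7 = (1932 + 483 - 19 + 4) mod 7 = 2400 mod 7 = 6 -> Sunday (Mon=0 ... Sun=6)
Day of year: 243; offset = 242
Weekday index = (6 + 242) mod 7 = 3 -> Thursday
Weekend days: Saturday, Sunday

No


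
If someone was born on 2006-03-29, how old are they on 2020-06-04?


Birth: 2006-03-29
Reference: 2020-06-04
Year difference: 2020 - 2006 = 14

14 years old


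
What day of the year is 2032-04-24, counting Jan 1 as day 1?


Date: April 24, 2032
Days in months 1 through 3: 91
Plus 24 days in April

Day of year: 115


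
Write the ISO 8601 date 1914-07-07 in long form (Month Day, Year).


ISO 1914-07-07 parses as year=1914, month=07, day=07
Month 7 -> July

July 7, 1914


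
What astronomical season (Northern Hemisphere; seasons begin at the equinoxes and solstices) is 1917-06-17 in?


Date: June 17
Astronomical Spring (approx.; exact equinox/solstice day varies by year): March 20 to June 20
June 17 falls within the Spring window

Spring


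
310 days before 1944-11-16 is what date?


Start: 1944-11-16, subtract 310 days
Back 16 days from November 16 reaches October 31, 1944 -> 294 left
October 1944 has 31 days -> back to September 30, 1944 -> 263 left
September 1944 has 30 days -> back to August 31, 1944 -> 233 left
August 1944 has 31 days -> back to July 31, 1944 -> 202 left
July 1944 has 31 days -> back to June 30, 1944 -> 171 left
June 1944 has 30 days -> back to May 31, 1944 -> 141 left
May 1944 has 31 days -> back to April 30, 1944 -> 110 left
April 1944 has 30 days -> back to March 31, 1944 -> 80 left
March 1944 has 31 days -> back to February 29, 1944 -> 49 left
February 1944 has 29 days -> back to January 31, 1944 -> 20 left
January 1944: 31 - 20 = 11 -> lands on January 11

Result: 1944-01-11


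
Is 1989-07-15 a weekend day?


Anchor: Jan 1, 1989. With p = 1989 - 1 = 1988: (p + p//4 - p//100 + p//400) mod 7 = (1988 + 497 - 19 + 4) mod 7 = 2470 mod 7 = 6 -> Sunday (Mon=0 ... Sun=6)
Day of year: 196; offset = 195
Weekday index = (6 + 195) mod 7 = 5 -> Saturday
Weekend days: Saturday, Sunday

Yes


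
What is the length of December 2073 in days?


December 2073

31 days


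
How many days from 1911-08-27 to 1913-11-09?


From 1911-08-27 to 1913-11-09
1911-08-27: days before August = 31 + 28 + 31 + 30 + 31 + 30 + 31 = 212 (1911 is not a leap year); day of year = 212 + 27 = 239
1913-11-09: days before November = 31 + 28 + 31 + 30 + 31 + 30 + 31 + 31 + 30 + 31 = 304 (1913 is not a leap year); day of year = 304 + 9 = 313
Rest of 1911: 365 - 239 = 126
Full years 1912 (366): 366
Total = 126 + 366 + 313 = 805

805 days


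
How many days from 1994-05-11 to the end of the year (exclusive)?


Day of year: 131 of 365
Remaining = 365 - 131

234 days


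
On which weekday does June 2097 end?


June 2097 has 30 days
Anchor: Jan 1, 2097. With p = 2097 - 1 = 2096: (p + p//4 - p//100 + p//400) mod 7 = (2096 + 524 - 20 + 5) mod 7 = 2605 mod 7 = 1 -> Tuesday (Mon=0 ... Sun=6)
Days before June (Jan-May): 151; June 1 index = (1 + 151) mod 7 = 5 -> Saturday
Last day offset: 30 - 1 = 29 days
Weekday index = (5 + 29) mod 7 = 6

Sunday, June 30


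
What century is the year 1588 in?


Century = (year - 1) // 100 + 1
= (1588 - 1) // 100 + 1
= 1587 // 100 + 1
= 15 + 1

16th century


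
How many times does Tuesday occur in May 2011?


May 2011 has 31 days
Anchor: Jan 1, 2011. With p = 2011 - 1 = 2010: (p + p//4 - p//100 + p//400) mod 7 = (2010 + 502 - 20 + 5) mod 7 = 2497 mod 7 = 5 -> Saturday (Mon=0 ... Sun=6)
Days before May (Jan-Apr): 120; May 1 index = (5 + 120) mod 7 = 6 -> Sunday
First Tuesday is May 3
Tuesdays: 3, 10, 17, 24, 31

5 Tuesdays


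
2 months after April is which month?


April is month 4
4 + 2 = 6

June


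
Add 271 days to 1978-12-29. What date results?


Start: 1978-12-29, add 271 days
December 1978 has 31 days: 31 - 29 = 2 days to December 31 -> 269 left
January 1979 has 31 days -> 238 left
February 1979 has 28 days -> 210 left
March 1979 has 31 days -> 179 left
April 1979 has 30 days -> 149 left
May 1979 has 31 days -> 118 left
June 1979 has 30 days -> 88 left
July 1979 has 31 days -> 57 left
August 1979 has 31 days -> 26 left
September 1979: 26 <= 30 -> lands on September 26

Result: 1979-09-26


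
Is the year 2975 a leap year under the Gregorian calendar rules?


Gregorian leap year rule: divisible by 4, but not by 100, unless also by 400.
2975 is not divisible by 4 -> not a leap year

No


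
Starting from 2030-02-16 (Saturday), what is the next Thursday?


Current: Saturday
Target: Thursday
Days ahead: 5

Next Thursday: 2030-02-21


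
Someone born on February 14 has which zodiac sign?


Date: February 14
Conventional tropical zodiac dates: Aquarius from January 20 onward; Pisces starts February 19
February 14 falls within the Aquarius range

Aquarius


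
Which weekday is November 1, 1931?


Target: November 1, 1931
Anchor: Jan 1, 1931. With p = 1931 - 1 = 1930: (p + p//4 - p//100 + p//400) mod 7 = (1930 + 482 - 19 + 4) mod 7 = 2397 mod 7 = 3 -> Thursday (Mon=0 ... Sun=6)
Days before November (Jan-Oct): 304 days
Weekday index = (3 + 304) mod 7 = 6

Sunday


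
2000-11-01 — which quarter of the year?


Month: November (month 11)
Q1: Jan-Mar, Q2: Apr-Jun, Q3: Jul-Sep, Q4: Oct-Dec

Q4


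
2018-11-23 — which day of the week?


Date: November 23, 2018
Anchor: Jan 1, 2018. With p = 2018 - 1 = 2017: (p + p//4 - p//100 + p//400) mod 7 = (2017 + 504 - 20 + 5) mod 7 = 2506 mod 7 = 0 -> Monday (Mon=0 ... Sun=6)
Days before November (Jan-Oct): 304; offset = 304 + 23 - 1 = 326
Weekday index = (0 + 326) mod 7 = 4

Day of the week: Friday


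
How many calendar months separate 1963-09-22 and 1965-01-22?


From September 1963 to January 1965
2 years * 12 = 24 months, minus 8 months = 16

16 months


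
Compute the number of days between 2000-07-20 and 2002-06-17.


From 2000-07-20 to 2002-06-17
2000-07-20: days before July = 31 + 29 + 31 + 30 + 31 + 30 = 182 (2000 is a leap year); day of year = 182 + 20 = 202
2002-06-17: days before June = 31 + 28 + 31 + 30 + 31 = 151 (2002 is not a leap year); day of year = 151 + 17 = 168
Rest of 2000: 366 - 202 = 164
Full years 2001 (365): 365
Total = 164 + 365 + 168 = 697

697 days


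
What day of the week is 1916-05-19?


Date: May 19, 1916
Anchor: Jan 1, 1916. With p = 1916 - 1 = 1915: (p + p//4 - p//100 + p//400) mod 7 = (1915 + 478 - 19 + 4) mod 7 = 2378 mod 7 = 5 -> Saturday (Mon=0 ... Sun=6)
Days before May (Jan-Apr): 121; offset = 121 + 19 - 1 = 139
Weekday index = (5 + 139) mod 7 = 4

Day of the week: Friday


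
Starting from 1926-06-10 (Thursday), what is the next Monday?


Current: Thursday
Target: Monday
Days ahead: 4

Next Monday: 1926-06-14


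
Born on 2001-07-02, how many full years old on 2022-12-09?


Birth: 2001-07-02
Reference: 2022-12-09
Year difference: 2022 - 2001 = 21

21 years old


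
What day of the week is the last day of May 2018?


May 2018 has 31 days
Anchor: Jan 1, 2018. With p = 2018 - 1 = 2017: (p + p//4 - p//100 + p//400) mod 7 = (2017 + 504 - 20 + 5) mod 7 = 2506 mod 7 = 0 -> Monday (Mon=0 ... Sun=6)
Days before May (Jan-Apr): 120; May 1 index = (0 + 120) mod 7 = 1 -> Tuesday
Last day offset: 31 - 1 = 30 days
Weekday index = (1 + 30) mod 7 = 3

Thursday, May 31


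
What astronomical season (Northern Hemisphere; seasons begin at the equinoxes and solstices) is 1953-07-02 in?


Date: July 2
Astronomical Summer (approx.; exact equinox/solstice day varies by year): June 21 to September 21
July 2 falls within the Summer window

Summer


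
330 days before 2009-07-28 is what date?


Start: 2009-07-28, subtract 330 days
Back 28 days from July 28 reaches June 30, 2009 -> 302 left
June 2009 has 30 days -> back to May 31, 2009 -> 272 left
May 2009 has 31 days -> back to April 30, 2009 -> 241 left
April 2009 has 30 days -> back to March 31, 2009 -> 211 left
March 2009 has 31 days -> back to February 28, 2009 -> 180 left
February 2009 has 28 days -> back to January 31, 2009 -> 152 left
January 2009 has 31 days -> back to December 31, 2008 -> 121 left
December 2008 has 31 days -> back to November 30, 2008 -> 90 left
November 2008 has 30 days -> back to October 31, 2008 -> 60 left
October 2008 has 31 days -> back to September 30, 2008 -> 29 left
September 2008: 30 - 29 = 1 -> lands on September 1

Result: 2008-09-01


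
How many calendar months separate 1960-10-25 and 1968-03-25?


From October 1960 to March 1968
8 years * 12 = 96 months, minus 7 months = 89

89 months


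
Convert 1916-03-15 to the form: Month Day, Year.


ISO 1916-03-15 parses as year=1916, month=03, day=15
Month 3 -> March

March 15, 1916


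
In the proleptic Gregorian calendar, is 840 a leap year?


Gregorian leap year rule: divisible by 4, but not by 100, unless also by 400.
840 is divisible by 4 but not 100 -> leap year

Yes


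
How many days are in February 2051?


February 2051 (leap year: no)

28 days


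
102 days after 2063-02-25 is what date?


Start: 2063-02-25, add 102 days
February 2063 has 28 days: 28 - 25 = 3 days to February 28 -> 99 left
March 2063 has 31 days -> 68 left
April 2063 has 30 days -> 38 left
May 2063 has 31 days -> 7 left
June 2063: 7 <= 30 -> lands on June 7

Result: 2063-06-07


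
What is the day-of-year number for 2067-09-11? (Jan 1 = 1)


Date: September 11, 2067
Days in months 1 through 8: 243
Plus 11 days in September

Day of year: 254


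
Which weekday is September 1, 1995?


Target: September 1, 1995
Anchor: Jan 1, 1995. With p = 1995 - 1 = 1994: (p + p//4 - p//100 + p//400) mod 7 = (1994 + 498 - 19 + 4) mod 7 = 2477 mod 7 = 6 -> Sunday (Mon=0 ... Sun=6)
Days before September (Jan-Aug): 243 days
Weekday index = (6 + 243) mod 7 = 4

Friday


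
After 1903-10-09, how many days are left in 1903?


Day of year: 282 of 365
Remaining = 365 - 282

83 days


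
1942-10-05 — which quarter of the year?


Month: October (month 10)
Q1: Jan-Mar, Q2: Apr-Jun, Q3: Jul-Sep, Q4: Oct-Dec

Q4


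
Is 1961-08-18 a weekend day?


Anchor: Jan 1, 1961. With p = 1961 - 1 = 1960: (p + p//4 - p//100 + p//400) mod 7 = (1960 + 490 - 19 + 4) mod 7 = 2435 mod 7 = 6 -> Sunday (Mon=0 ... Sun=6)
Day of year: 230; offset = 229
Weekday index = (6 + 229) mod 7 = 4 -> Friday
Weekend days: Saturday, Sunday

No


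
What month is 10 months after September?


September is month 9
9 + 10 = 19; wrap: 19 - 12 = 7

July


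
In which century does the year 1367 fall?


Century = (year - 1) // 100 + 1
= (1367 - 1) // 100 + 1
= 1366 // 100 + 1
= 13 + 1

14th century


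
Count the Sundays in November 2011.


November 2011 has 30 days
Anchor: Jan 1, 2011. With p = 2011 - 1 = 2010: (p + p//4 - p//100 + p//400) mod 7 = (2010 + 502 - 20 + 5) mod 7 = 2497 mod 7 = 5 -> Saturday (Mon=0 ... Sun=6)
Days before November (Jan-Oct): 304; November 1 index = (5 + 304) mod 7 = 1 -> Tuesday
First Sunday is November 6
Sundays: 6, 13, 20, 27

4 Sundays


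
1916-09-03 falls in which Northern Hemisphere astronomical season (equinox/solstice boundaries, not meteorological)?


Date: September 3
Astronomical Summer (approx.; exact equinox/solstice day varies by year): June 21 to September 21
September 3 falls within the Summer window

Summer


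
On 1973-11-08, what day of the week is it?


Date: November 8, 1973
Anchor: Jan 1, 1973. With p = 1973 - 1 = 1972: (p + p//4 - p//100 + p//400) mod 7 = (1972 + 493 - 19 + 4) mod 7 = 2450 mod 7 = 0 -> Monday (Mon=0 ... Sun=6)
Days before November (Jan-Oct): 304; offset = 304 + 8 - 1 = 311
Weekday index = (0 + 311) mod 7 = 3

Day of the week: Thursday


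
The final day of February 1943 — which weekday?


February 1943 has 28 days
Anchor: Jan 1, 1943. With p = 1943 - 1 = 1942: (p + p//4 - p//100 + p//400) mod 7 = (1942 + 485 - 19 + 4) mod 7 = 2412 mod 7 = 4 -> Friday (Mon=0 ... Sun=6)
Days before February (Jan): 31; February 1 index = (4 + 31) mod 7 = 0 -> Monday
Last day offset: 28 - 1 = 27 days
Weekday index = (0 + 27) mod 7 = 6

Sunday, February 28
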